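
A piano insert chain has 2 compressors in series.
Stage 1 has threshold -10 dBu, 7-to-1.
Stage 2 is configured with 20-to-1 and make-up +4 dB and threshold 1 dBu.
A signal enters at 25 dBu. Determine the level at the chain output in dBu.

Stage 1: overshoot 35 dB → 35/7 = 5 dB → -5 dBu.
Stage 2: -5 dBu ≤ 1 dBu, so stage 2 doesn't engage; make-up brings it to -1 dBu.

-1 dBu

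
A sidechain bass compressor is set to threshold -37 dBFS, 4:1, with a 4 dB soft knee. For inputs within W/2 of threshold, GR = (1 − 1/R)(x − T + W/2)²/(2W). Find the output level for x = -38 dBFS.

x − T + W/2 = -38 − (-37) + 2 = 1.
GR = (1 − 1/4) × 1² / 8 = 0.75 × 1 / 8 = 0.09375 dB.
Output = -38 − 0.09375 = -38.09375 dBFS.

-38.09375 dBFS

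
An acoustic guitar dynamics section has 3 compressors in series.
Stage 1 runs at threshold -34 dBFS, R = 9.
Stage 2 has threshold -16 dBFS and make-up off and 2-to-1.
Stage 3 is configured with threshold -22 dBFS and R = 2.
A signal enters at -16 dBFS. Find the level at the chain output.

Stage 1: -16 dBFS is 18 dB over -34 dBFS; at 9:1 that becomes 2 dB over, giving -32 dBFS.
Stage 2: -32 dBFS is at or below the -16 dBFS threshold — no compression; output -32 dBFS.
Stage 3: below threshold (-32 ≤ -22); passes unchanged; output -32 dBFS.

-32 dBFS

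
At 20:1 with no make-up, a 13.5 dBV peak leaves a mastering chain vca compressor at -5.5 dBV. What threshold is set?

Input is 20 dB above T (since output overshoot × R = input overshoot: (-5.5 − T)·20 = 13.5 − T gives T = -6.5 dBV).
Check: -6.5 + (13.5 − (-6.5))/20 = -6.5 + 1 = -5.5 dBV. ✓

-6.5 dBV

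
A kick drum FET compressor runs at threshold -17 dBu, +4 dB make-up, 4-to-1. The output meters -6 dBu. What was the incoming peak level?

Before make-up, the level was -6 − 4 = -10 dBu.
That's 7 dB above the -17 dBu threshold.
Input overshoot = R × output overshoot = 28 dB → input = -17 + 28 = 11 dBu.

11 dBu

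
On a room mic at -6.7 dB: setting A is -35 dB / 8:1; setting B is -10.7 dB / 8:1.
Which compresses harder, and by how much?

A, by 21.2625 dB

A: overshoot 28.3 dB → output overshoot 3.5375 dB → GR 24.7625 dB.
B: overshoot 4 dB → output overshoot 0.5 dB → GR 3.5 dB.
Difference: 21.2625 dB in favour of A.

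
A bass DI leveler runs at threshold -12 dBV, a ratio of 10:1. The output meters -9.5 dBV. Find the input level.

That's 2.5 dB above the -12 dBV threshold.
Undo the ratio: input overshoot = 2.5 × 10 = 25 dB, giving input = 13 dBV.

13 dBV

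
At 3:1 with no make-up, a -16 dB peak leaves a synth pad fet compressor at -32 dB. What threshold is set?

-40 dB

Let T be the threshold. Output overshoot = (input overshoot)/R, so -32 − T = (-16 − T)/3.
3·(-32 − T) = -16 − T → 2·T = -96 − (-16) = -80.
T = -80/2 = -40 dB.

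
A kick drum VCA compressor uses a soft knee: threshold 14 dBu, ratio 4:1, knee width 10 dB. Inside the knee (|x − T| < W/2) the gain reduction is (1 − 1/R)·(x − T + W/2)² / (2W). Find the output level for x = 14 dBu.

x − T + W/2 = 14 − 14 + 5 = 5.
GR = (1 − 1/4) × 5² / 20 = 0.75 × 25 / 20 = 0.9375 dB.
Output = 14 − 0.9375 = 13.0625 dBu.

13.0625 dBu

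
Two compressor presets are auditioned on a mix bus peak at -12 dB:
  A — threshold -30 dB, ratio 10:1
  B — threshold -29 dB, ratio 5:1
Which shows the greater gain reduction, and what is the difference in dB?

A: overshoot 18 dB → output overshoot 1.8 dB → GR 16.2 dB.
B: overshoot 17 dB → output overshoot 3.4 dB → GR 13.6 dB.
A reduces 2.6 dB more.

A, by 2.6 dB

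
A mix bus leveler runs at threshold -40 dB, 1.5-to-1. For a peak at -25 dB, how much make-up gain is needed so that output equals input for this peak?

5 dB

The peak compresses to -40 + 15/1.5 = -30 dB.
To reach -25 dB requires -25 − (-30) = 5 dB of make-up.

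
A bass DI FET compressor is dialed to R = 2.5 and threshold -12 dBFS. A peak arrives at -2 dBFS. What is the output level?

-8 dBFS

-2 dBFS sits 10 dB over threshold.
The 10 dB excess becomes 4 dB after 2.5:1 reduction.
So the level is -12 + 4 = -8 dBFS.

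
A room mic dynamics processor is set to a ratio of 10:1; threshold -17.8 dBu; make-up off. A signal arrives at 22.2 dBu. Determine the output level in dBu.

-13.8 dBu

Overshoot: 22.2 − (-17.8) = 40 dB.
The 40 dB excess becomes 4 dB after 10:1 reduction.
So the level is -17.8 + 4 = -13.8 dBu.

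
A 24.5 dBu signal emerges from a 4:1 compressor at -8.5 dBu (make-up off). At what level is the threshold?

Input is 44 dB above T (since output overshoot × R = input overshoot: (-8.5 − T)·4 = 24.5 − T gives T = -19.5 dBu).
Check: -19.5 + (24.5 − (-19.5))/4 = -19.5 + 11 = -8.5 dBu. ✓

-19.5 dBu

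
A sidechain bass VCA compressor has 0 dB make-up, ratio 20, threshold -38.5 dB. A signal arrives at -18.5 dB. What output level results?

The input is 20 dB above the -38.5 dB threshold.
The 20 dB excess becomes 1 dB after 20:1 reduction.
That puts the output at -37.5 dB.

-37.5 dB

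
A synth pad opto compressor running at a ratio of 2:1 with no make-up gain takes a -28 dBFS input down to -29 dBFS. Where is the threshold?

Let T be the threshold. Output overshoot = (input overshoot)/R, so -29 − T = (-28 − T)/2.
2·(-29 − T) = -28 − T → 1·T = -58 − (-28) = -30.
T = -30/1 = -30 dBFS.

-30 dBFS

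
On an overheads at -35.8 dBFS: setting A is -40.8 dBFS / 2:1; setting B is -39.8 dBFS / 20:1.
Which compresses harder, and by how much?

B, by 1.3 dB

A: GR = 5 − 5/2 = 2.5 dB.
B: GR = 4 − 4/20 = 3.8 dB.
B reduces 1.3 dB more.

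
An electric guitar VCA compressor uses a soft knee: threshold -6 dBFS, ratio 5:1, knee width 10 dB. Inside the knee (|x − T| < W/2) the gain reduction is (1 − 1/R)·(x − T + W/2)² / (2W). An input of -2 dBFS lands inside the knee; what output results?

x − T + W/2 = -2 − (-6) + 5 = 9.
GR = (1 − 1/5) × 9² / 20 = 0.8 × 81 / 20 = 3.24 dB.
Output = -2 − 3.24 = -5.24 dBFS.

-5.24 dBFS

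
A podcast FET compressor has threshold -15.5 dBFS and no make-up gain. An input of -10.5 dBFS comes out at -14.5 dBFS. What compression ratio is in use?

5:1

Input overshoot = -10.5 − (-15.5) = 5 dB; output overshoot = -14.5 − (-15.5) = 1 dB.
Ratio = 5 / 1 = 5.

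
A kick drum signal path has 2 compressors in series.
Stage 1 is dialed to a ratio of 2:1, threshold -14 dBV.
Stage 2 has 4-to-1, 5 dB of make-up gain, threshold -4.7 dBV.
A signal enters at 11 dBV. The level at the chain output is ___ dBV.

Stage 1: overshoot 25 dB → 25/2 = 12.5 dB → -1.5 dBV.
Stage 2: 3.2 dB above -4.7 dBV, reduced 4:1 to 0.8 dB above → -3.9 dBV; +5 dB make-up → 1.1 dBV.

1.1 dBV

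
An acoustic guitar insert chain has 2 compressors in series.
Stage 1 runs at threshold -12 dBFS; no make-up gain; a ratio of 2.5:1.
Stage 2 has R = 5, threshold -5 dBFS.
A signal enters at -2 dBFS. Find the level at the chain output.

Stage 1: -2 dBFS is 10 dB over -12 dBFS; at 2.5:1 that becomes 4 dB over, giving -8 dBFS.
Stage 2: -8 dBFS is at or below the -5 dBFS threshold — no compression; output -8 dBFS.

-8 dBFS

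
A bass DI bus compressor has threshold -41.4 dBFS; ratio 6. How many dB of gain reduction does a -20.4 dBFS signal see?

17.5 dB

-20.4 dBFS exceeds the threshold by 21 dB.
At 6:1, output sits 21/6 = 3.5 dB above threshold.
So the signal is attenuated by 21 − 3.5 = 17.5 dB.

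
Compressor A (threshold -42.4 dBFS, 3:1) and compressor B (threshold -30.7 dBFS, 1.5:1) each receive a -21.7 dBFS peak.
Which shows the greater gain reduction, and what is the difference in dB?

A, by 10.8 dB

A: 20.7 dB over, compressed to 6.9 dB over, so 13.8 dB of GR.
B: 9 dB over, compressed to 6 dB over, so 3 dB of GR.
A applies 10.8 dB more gain reduction.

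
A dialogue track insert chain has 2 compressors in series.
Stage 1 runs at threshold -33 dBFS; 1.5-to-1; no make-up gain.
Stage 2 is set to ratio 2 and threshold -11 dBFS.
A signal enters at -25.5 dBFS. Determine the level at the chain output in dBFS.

Stage 1: overshoot 7.5 dB → 7.5/1.5 = 5 dB → -28 dBFS.
Stage 2: -28 dBFS is at or below the -11 dBFS threshold — no compression; output -28 dBFS.

-28 dBFS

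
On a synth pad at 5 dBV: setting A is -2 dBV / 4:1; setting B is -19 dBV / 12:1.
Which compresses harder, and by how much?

B, by 16.75 dB

A: overshoot 7 dB → output overshoot 1.75 dB → GR 5.25 dB.
B: overshoot 24 dB → output overshoot 2 dB → GR 22 dB.
B applies 16.75 dB more gain reduction.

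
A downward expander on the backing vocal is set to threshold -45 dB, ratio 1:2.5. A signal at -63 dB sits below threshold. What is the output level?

Undershoot = (-45) − (-63) = 18 dB.
At 1:2.5, that expands to 45 dB under threshold.
Output = -45 − 45 = -90 dB.

-90 dB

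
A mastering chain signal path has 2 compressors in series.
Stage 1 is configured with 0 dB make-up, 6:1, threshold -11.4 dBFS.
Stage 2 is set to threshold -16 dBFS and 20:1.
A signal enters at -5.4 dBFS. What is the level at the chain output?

Stage 1: -5.4 dBFS is 6 dB over -11.4 dBFS; at 6:1 that becomes 1 dB over, giving -10.4 dBFS.
Stage 2: 5.6 dB above -16 dBFS, reduced 20:1 to 0.28 dB above → -15.72 dBFS.

-15.72 dBFS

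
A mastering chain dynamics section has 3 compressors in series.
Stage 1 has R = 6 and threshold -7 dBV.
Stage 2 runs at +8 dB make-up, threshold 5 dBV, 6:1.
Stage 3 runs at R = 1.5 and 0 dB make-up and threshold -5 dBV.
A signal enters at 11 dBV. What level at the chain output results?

Stage 1: 18 dB above -7 dBV, reduced 6:1 to 3 dB above → -4 dBV.
Stage 2: below threshold (-4 ≤ 5); passes unchanged; make-up brings it to 4 dBV.
Stage 3: 4 dBV is 9 dB over -5 dBV; at 1.5:1 that becomes 6 dB over, giving 1 dBV.

1 dBV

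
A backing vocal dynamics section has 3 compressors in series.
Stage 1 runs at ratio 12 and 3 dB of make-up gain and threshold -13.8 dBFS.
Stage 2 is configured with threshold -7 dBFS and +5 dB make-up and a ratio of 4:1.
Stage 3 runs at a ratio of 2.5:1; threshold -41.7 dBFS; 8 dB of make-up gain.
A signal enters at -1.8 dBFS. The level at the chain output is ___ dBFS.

Stage 1: overshoot 12 dB → 12/12 = 1 dB → -12.8 dBFS; +3 dB make-up → -9.8 dBFS.
Stage 2: -9.8 dBFS ≤ -7 dBFS, so stage 2 doesn't engage; make-up brings it to -4.8 dBFS.
Stage 3: -4.8 dBFS is 36.9 dB over -41.7 dBFS; at 2.5:1 that becomes 14.76 dB over, giving -26.94 dBFS; +8 dB make-up → -18.94 dBFS.

-18.94 dBFS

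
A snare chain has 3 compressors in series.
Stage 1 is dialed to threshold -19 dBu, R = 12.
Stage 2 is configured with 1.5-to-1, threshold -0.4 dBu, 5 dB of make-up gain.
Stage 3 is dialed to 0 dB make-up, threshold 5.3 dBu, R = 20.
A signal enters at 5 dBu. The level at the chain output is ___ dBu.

-12 dBu

Stage 1: 5 dBu is 24 dB over -19 dBu; at 12:1 that becomes 2 dB over, giving -17 dBu.
Stage 2: -17 dBu is at or below the -0.4 dBu threshold — no compression; make-up brings it to -12 dBu.
Stage 3: -12 dBu ≤ 5.3 dBu, so stage 3 doesn't engage; output -12 dBu.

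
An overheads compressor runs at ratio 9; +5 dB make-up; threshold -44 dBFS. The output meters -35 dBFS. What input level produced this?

Stripping the +5 dB make-up gives -40 dBFS at the gain stage.
Post-compression overshoot = -40 − (-44) = 4 dB.
Before 9:1 compression the overshoot was 4 × 9 = 36 dB, so input = -44 + 36 = -8 dBFS.

-8 dBFS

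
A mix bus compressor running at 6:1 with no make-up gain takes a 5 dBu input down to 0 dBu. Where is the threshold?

-1 dBu

Gain reduction = 5 − 0 = 5 dB; output overshoot = GR / (R − 1) = 5 / 5 = 1 dB.
Threshold = output − output overshoot = 0 − 1 = -1 dBu.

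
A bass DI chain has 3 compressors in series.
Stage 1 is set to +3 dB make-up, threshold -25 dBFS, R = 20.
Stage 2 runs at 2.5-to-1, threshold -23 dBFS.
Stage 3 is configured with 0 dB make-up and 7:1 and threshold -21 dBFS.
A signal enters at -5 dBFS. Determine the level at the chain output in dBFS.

Stage 1: overshoot 20 dB → 20/20 = 1 dB → -24 dBFS; +3 dB make-up → -21 dBFS.
Stage 2: overshoot 2 dB → 2/2.5 = 0.8 dB → -22.2 dBFS.
Stage 3: -22.2 dBFS is at or below the -21 dBFS threshold — no compression; output -22.2 dBFS.

-22.2 dBFS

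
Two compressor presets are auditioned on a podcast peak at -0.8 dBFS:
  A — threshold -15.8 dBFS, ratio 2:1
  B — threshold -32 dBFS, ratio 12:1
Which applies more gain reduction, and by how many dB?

B, by 21.1 dB

A: GR = 15 − 15/2 = 7.5 dB.
B: GR = 31.2 − 31.2/12 = 28.6 dB.
Difference: 21.1 dB in favour of B.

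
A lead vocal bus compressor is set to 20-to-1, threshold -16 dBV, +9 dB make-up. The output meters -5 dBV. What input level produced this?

24 dBV

Before make-up, the level was -5 − 9 = -14 dBV.
The compressed level sits -14 − (-16) = 2 dB over threshold.
Undo the ratio: input overshoot = 2 × 20 = 40 dB, giving input = 24 dBV.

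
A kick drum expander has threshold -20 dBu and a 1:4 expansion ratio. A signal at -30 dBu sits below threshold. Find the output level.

The input is 10 dB below the -20 dBu threshold.
A 1:4 expander multiplies undershoot by 4: 10 × 4 = 40 dB below threshold.
Output = -20 − 40 = -60 dBu.

-60 dBu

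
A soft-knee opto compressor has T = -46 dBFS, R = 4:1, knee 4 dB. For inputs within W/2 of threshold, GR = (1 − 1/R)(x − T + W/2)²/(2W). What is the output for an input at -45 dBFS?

-45.84375 dBFS

x − T + W/2 = -45 − (-46) + 2 = 3.
GR = (1 − 1/4) × 3² / 8 = 0.75 × 9 / 8 = 0.84375 dB.
Output = -45 − 0.84375 = -45.84375 dBFS.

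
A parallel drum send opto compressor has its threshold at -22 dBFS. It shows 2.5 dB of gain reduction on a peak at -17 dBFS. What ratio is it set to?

Input overshoot = -17 − (-22) = 5 dB.
Output overshoot = 5 − 2.5 = 2.5 dB.
Ratio = input overshoot / output overshoot = 5 / 2.5 = 2.

2:1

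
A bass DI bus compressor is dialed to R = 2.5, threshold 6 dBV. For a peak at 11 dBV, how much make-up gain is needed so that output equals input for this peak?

3 dB

The peak compresses to 6 + 5/2.5 = 8 dBV.
To reach 11 dBV requires 11 − 8 = 3 dB of make-up.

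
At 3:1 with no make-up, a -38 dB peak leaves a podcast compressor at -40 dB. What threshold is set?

Gain reduction = -38 − (-40) = 2 dB; output overshoot = GR / (R − 1) = 2 / 2 = 1 dB.
Threshold = output − output overshoot = -40 − 1 = -41 dB.

-41 dB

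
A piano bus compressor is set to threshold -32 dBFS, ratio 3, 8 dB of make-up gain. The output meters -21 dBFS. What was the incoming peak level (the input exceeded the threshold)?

Remove make-up: -21 − 8 = -29 dBFS.
The compressed level sits -29 − (-32) = 3 dB over threshold.
Before 3:1 compression the overshoot was 3 × 3 = 9 dB, so input = -32 + 9 = -23 dBFS.

-23 dBFS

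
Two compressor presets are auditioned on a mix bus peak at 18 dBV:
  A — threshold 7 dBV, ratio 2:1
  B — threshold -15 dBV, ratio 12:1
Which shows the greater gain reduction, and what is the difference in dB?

B, by 24.75 dB

A: overshoot 11 dB → output overshoot 5.5 dB → GR 5.5 dB.
B: overshoot 33 dB → output overshoot 2.75 dB → GR 30.25 dB.
B reduces 24.75 dB more.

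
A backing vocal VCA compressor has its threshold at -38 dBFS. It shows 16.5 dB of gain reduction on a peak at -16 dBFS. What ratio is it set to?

Input overshoot = -16 − (-38) = 22 dB.
Output overshoot = 22 − 16.5 = 5.5 dB.
Ratio = input overshoot / output overshoot = 22 / 5.5 = 4.

4:1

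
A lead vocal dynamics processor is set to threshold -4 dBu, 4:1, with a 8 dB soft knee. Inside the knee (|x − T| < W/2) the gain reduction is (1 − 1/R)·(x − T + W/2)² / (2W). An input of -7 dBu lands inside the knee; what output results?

-7.046875 dBu

x − T + W/2 = -7 − (-4) + 4 = 1.
GR = (1 − 1/4) × 1² / 16 = 0.75 × 1 / 16 = 0.046875 dB.
Output = -7 − 0.046875 = -7.046875 dBu.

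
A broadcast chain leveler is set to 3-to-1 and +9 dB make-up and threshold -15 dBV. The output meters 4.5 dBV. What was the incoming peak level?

Stripping the +9 dB make-up gives -4.5 dBV at the gain stage.
Post-compression overshoot = -4.5 − (-15) = 10.5 dB.
Undo the ratio: input overshoot = 10.5 × 3 = 31.5 dB, giving input = 16.5 dBV.

16.5 dBV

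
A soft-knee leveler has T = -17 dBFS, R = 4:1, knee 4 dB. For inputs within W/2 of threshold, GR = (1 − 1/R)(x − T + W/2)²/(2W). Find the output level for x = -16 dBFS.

x − T + W/2 = -16 − (-17) + 2 = 3.
GR = (1 − 1/4) × 3² / 8 = 0.75 × 9 / 8 = 0.84375 dB.
Output = -16 − 0.84375 = -16.84375 dBFS.

-16.84375 dBFS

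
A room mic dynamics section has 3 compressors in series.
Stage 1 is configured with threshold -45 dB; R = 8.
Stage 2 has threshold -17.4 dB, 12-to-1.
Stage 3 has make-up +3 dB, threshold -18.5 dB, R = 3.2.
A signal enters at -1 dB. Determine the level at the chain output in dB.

Stage 1: 44 dB above -45 dB, reduced 8:1 to 5.5 dB above → -39.5 dB.
Stage 2: below threshold (-39.5 ≤ -17.4); passes unchanged; output -39.5 dB.
Stage 3: -39.5 dB ≤ -18.5 dB, so stage 3 doesn't engage; make-up brings it to -36.5 dB.

-36.5 dB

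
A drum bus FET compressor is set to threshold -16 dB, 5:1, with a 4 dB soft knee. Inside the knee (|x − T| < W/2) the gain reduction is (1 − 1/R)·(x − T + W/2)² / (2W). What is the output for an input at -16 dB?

-16.4 dB

x − T + W/2 = -16 − (-16) + 2 = 2.
GR = (1 − 1/5) × 2² / 8 = 0.8 × 4 / 8 = 0.4 dB.
Output = -16 − 0.4 = -16.4 dB.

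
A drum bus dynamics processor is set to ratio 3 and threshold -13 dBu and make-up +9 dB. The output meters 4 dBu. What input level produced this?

Before make-up, the level was 4 − 9 = -5 dBu.
The compressed level sits -5 − (-13) = 8 dB over threshold.
Before 3:1 compression the overshoot was 8 × 3 = 24 dB, so input = -13 + 24 = 11 dBu.

11 dBu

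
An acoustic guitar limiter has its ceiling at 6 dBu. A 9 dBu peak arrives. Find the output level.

A brickwall limiter is an ∞:1 compressor: any input above the ceiling is clamped to 6 dBu.

6 dBu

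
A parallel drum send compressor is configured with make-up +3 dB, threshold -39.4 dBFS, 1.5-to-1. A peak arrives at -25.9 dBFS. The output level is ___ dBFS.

The input is 13.5 dB above the -39.4 dBFS threshold.
1.5:1 compression reduces that to 13.5/1.5 = 9 dB over.
Output = -39.4 + 9 = -30.4 dBFS; make-up adds 3 dB, giving -27.4 dBFS.

-27.4 dBFS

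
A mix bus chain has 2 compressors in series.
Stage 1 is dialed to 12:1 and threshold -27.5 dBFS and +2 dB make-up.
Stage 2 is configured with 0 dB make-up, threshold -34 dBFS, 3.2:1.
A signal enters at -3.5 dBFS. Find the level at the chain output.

-30.71875 dBFS

Stage 1: -3.5 dBFS is 24 dB over -27.5 dBFS; at 12:1 that becomes 2 dB over, giving -25.5 dBFS; +2 dB make-up → -23.5 dBFS.
Stage 2: -23.5 dBFS is 10.5 dB over -34 dBFS; at 3.2:1 that becomes 3.28125 dB over, giving -30.71875 dBFS.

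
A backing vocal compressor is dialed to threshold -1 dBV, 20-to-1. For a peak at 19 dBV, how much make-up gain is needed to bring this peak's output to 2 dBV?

2 dB

The peak compresses to -1 + 20/20 = 0 dBV.
To reach 2 dBV requires 2 − 0 = 2 dB of make-up.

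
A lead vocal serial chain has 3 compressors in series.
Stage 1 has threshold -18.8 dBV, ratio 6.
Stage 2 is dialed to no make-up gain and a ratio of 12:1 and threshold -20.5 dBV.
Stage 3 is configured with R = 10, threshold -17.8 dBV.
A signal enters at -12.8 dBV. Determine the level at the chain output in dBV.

Stage 1: -12.8 dBV is 6 dB over -18.8 dBV; at 6:1 that becomes 1 dB over, giving -17.8 dBV.
Stage 2: 2.7 dB above -20.5 dBV, reduced 12:1 to 0.225 dB above → -20.275 dBV.
Stage 3: -20.275 dBV ≤ -17.8 dBV, so stage 3 doesn't engage; output -20.275 dBV.

-20.275 dBV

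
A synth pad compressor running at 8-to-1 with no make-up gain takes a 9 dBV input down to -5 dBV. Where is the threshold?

Let T be the threshold. Output overshoot = (input overshoot)/R, so -5 − T = (9 − T)/8.
8·(-5 − T) = 9 − T → 7·T = -40 − 9 = -49.
T = -49/7 = -7 dBV.

-7 dBV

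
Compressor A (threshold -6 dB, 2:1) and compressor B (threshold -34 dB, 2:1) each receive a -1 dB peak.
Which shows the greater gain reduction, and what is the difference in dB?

B, by 14 dB

A: GR = 5 − 5/2 = 2.5 dB.
B: GR = 33 − 33/2 = 16.5 dB.
B reduces 14 dB more.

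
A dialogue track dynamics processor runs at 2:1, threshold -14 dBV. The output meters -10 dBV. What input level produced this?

-6 dBV

That's 4 dB above the -14 dBV threshold.
Input overshoot = R × output overshoot = 8 dB → input = -14 + 8 = -6 dBV.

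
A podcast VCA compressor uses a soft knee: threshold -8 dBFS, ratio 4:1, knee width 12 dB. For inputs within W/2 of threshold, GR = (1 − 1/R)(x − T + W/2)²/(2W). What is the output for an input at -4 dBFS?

x − T + W/2 = -4 − (-8) + 6 = 10.
GR = (1 − 1/4) × 10² / 24 = 0.75 × 100 / 24 = 3.125 dB.
Output = -4 − 3.125 = -7.125 dBFS.

-7.125 dBFS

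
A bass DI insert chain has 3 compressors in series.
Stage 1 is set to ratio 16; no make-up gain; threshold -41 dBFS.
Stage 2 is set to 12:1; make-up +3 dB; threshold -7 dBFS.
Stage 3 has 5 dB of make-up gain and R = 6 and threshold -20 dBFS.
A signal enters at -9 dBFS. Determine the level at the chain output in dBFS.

Stage 1: overshoot 32 dB → 32/16 = 2 dB → -39 dBFS.
Stage 2: -39 dBFS ≤ -7 dBFS, so stage 2 doesn't engage; make-up brings it to -36 dBFS.
Stage 3: -36 dBFS is at or below the -20 dBFS threshold — no compression; make-up brings it to -31 dBFS.

-31 dBFS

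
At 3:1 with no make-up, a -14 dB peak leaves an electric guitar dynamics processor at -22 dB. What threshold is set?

Gain reduction = -14 − (-22) = 8 dB; output overshoot = GR / (R − 1) = 8 / 2 = 4 dB.
Threshold = output − output overshoot = -22 − 4 = -26 dB.

-26 dB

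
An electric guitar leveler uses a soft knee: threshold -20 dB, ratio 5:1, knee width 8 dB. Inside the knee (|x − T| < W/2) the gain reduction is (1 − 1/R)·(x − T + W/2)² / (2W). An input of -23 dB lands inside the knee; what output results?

x − T + W/2 = -23 − (-20) + 4 = 1.
GR = (1 − 1/5) × 1² / 16 = 0.8 × 1 / 16 = 0.05 dB.
Output = -23 − 0.05 = -23.05 dB.

-23.05 dB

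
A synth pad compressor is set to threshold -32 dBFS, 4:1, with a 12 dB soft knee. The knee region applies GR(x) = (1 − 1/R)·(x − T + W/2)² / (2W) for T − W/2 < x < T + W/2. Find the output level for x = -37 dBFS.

-37.03125 dBFS

x − T + W/2 = -37 − (-32) + 6 = 1.
GR = (1 − 1/4) × 1² / 24 = 0.75 × 1 / 24 = 0.03125 dB.
Output = -37 − 0.03125 = -37.03125 dBFS.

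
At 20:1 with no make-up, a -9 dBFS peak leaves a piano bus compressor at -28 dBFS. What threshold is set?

-29 dBFS

Input is 20 dB above T (since output overshoot × R = input overshoot: (-28 − T)·20 = -9 − T gives T = -29 dBFS).
Check: -29 + (-9 − (-29))/20 = -29 + 1 = -28 dBFS. ✓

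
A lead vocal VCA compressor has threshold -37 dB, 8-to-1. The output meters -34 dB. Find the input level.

-13 dB

Post-compression overshoot = -34 − (-37) = 3 dB.
Undo the ratio: input overshoot = 3 × 8 = 24 dB, giving input = -13 dB.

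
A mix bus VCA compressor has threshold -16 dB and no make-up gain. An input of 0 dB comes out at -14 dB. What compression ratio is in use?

Input overshoot = 0 − (-16) = 16 dB; output overshoot = -14 − (-16) = 2 dB.
Ratio = 16 / 2 = 8.

8:1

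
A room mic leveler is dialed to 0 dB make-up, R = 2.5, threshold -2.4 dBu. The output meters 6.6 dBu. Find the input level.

20.1 dBu

Post-compression overshoot = 6.6 − (-2.4) = 9 dB.
Before 2.5:1 compression the overshoot was 9 × 2.5 = 22.5 dB, so input = -2.4 + 22.5 = 20.1 dBu.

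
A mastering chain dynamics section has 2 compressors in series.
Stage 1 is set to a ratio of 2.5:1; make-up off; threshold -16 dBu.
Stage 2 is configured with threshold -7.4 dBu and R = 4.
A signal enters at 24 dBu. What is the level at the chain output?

-5.55 dBu

Stage 1: overshoot 40 dB → 40/2.5 = 16 dB → 0 dBu.
Stage 2: 7.4 dB above -7.4 dBu, reduced 4:1 to 1.85 dB above → -5.55 dBu.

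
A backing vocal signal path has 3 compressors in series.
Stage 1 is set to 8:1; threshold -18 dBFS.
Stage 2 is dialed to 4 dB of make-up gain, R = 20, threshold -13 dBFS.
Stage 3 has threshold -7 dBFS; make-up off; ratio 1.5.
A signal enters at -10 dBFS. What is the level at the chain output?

Stage 1: -10 dBFS is 8 dB over -18 dBFS; at 8:1 that becomes 1 dB over, giving -17 dBFS.
Stage 2: -17 dBFS ≤ -13 dBFS, so stage 2 doesn't engage; make-up brings it to -13 dBFS.
Stage 3: -13 dBFS is at or below the -7 dBFS threshold — no compression; output -13 dBFS.

-13 dBFS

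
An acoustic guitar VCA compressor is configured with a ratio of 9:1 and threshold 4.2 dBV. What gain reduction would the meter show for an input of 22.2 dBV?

16 dB

22.2 dBV exceeds the threshold by 18 dB.
A 9:1 ratio leaves 2 dB of that excess.
GR = overshoot in − overshoot out = 18 − 2 = 16 dB.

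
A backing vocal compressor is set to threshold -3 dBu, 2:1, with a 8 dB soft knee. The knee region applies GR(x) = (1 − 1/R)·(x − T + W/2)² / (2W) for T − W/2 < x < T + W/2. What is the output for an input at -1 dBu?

-2.125 dBu

x − T + W/2 = -1 − (-3) + 4 = 6.
GR = (1 − 1/2) × 6² / 16 = 0.5 × 36 / 16 = 1.125 dB.
Output = -1 − 1.125 = -2.125 dBu.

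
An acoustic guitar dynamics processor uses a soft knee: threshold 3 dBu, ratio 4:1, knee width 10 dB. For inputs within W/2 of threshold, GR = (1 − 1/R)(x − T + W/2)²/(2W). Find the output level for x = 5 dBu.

3.1625 dBu

x − T + W/2 = 5 − 3 + 5 = 7.
GR = (1 − 1/4) × 7² / 20 = 0.75 × 49 / 20 = 1.8375 dB.
Output = 5 − 1.8375 = 3.1625 dBu.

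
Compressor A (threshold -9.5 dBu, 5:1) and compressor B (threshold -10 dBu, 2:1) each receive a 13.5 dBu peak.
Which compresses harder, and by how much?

A: GR = 23 − 23/5 = 18.4 dB.
B: GR = 23.5 − 23.5/2 = 11.75 dB.
A applies 6.65 dB more gain reduction.

A, by 6.65 dB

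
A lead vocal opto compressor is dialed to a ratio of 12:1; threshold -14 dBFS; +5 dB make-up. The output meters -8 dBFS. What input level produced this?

-2 dBFS

Stripping the +5 dB make-up gives -13 dBFS at the gain stage.
Post-compression overshoot = -13 − (-14) = 1 dB.
Undo the ratio: input overshoot = 1 × 12 = 12 dB, giving input = -2 dBFS.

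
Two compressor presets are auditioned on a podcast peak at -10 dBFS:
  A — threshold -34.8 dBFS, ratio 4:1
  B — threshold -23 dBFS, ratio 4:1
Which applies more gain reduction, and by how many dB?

A: 24.8 dB over, compressed to 6.2 dB over, so 18.6 dB of GR.
B: 13 dB over, compressed to 3.25 dB over, so 9.75 dB of GR.
Difference: 8.85 dB in favour of A.

A, by 8.85 dB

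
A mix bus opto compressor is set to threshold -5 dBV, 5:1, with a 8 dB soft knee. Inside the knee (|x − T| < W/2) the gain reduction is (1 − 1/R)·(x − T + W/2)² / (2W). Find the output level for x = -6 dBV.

-6.45 dBV

x − T + W/2 = -6 − (-5) + 4 = 3.
GR = (1 − 1/5) × 3² / 16 = 0.8 × 9 / 16 = 0.45 dB.
Output = -6 − 0.45 = -6.45 dBV.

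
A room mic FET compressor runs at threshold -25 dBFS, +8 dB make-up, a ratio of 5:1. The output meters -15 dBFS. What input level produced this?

Stripping the +8 dB make-up gives -23 dBFS at the gain stage.
Post-compression overshoot = -23 − (-25) = 2 dB.
Undo the ratio: input overshoot = 2 × 5 = 10 dB, giving input = -15 dBFS.

-15 dBFS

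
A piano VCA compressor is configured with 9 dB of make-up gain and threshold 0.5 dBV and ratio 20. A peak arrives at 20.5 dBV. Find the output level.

10.5 dBV

20.5 dBV sits 20 dB over threshold.
20:1 compression reduces that to 20/20 = 1 dB over.
Output = 0.5 + 1 = 1.5 dBV; make-up adds 9 dB, giving 10.5 dBV.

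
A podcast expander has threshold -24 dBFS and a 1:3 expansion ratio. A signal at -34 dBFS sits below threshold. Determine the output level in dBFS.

-54 dBFS

Below threshold, a 1:3 expander applies gain = (3−1)×(T − x) of attenuation.
(3−1) × 10 = 20 dB, so output = -34 − 20 = -54 dBFS.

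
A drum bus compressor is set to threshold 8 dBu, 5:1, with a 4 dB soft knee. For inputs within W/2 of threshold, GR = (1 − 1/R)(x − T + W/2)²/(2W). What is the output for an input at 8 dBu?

7.6 dBu

x − T + W/2 = 8 − 8 + 2 = 2.
GR = (1 − 1/5) × 2² / 8 = 0.8 × 4 / 8 = 0.4 dB.
Output = 8 − 0.4 = 7.6 dBu.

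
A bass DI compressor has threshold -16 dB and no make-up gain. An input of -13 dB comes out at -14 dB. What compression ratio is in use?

Input overshoot = -13 − (-16) = 3 dB; output overshoot = -14 − (-16) = 2 dB.
Ratio = 3 / 2 = 1.5.

1.5:1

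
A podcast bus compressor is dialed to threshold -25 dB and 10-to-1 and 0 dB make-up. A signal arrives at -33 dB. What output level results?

-33 dB is 8 dB below the -25 dB threshold, so no gain reduction is applied.
Output = input = -33 dB.

-33 dB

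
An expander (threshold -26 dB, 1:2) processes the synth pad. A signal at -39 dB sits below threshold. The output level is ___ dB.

-52 dB

Undershoot = (-26) − (-39) = 13 dB.
At 1:2, that expands to 26 dB under threshold.
Output = -26 − 26 = -52 dB.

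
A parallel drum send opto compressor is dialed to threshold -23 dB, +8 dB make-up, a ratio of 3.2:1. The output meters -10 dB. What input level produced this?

-7 dB

Remove make-up: -10 − 8 = -18 dB.
The compressed level sits -18 − (-23) = 5 dB over threshold.
Before 3.2:1 compression the overshoot was 5 × 3.2 = 16 dB, so input = -23 + 16 = -7 dB.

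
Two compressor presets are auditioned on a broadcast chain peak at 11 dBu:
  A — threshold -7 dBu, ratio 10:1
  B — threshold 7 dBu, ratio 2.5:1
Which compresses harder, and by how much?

A, by 13.8 dB

A: GR = 18 − 18/10 = 16.2 dB.
B: GR = 4 − 4/2.5 = 2.4 dB.
Difference: 13.8 dB in favour of A.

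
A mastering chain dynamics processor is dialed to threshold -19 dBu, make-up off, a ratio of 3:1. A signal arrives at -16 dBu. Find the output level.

-18 dBu

Overshoot: -16 − (-19) = 3 dB.
3:1 compression reduces that to 3/3 = 1 dB over.
So the level is -19 + 1 = -18 dBu.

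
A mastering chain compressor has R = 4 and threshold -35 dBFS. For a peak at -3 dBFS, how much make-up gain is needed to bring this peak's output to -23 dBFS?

Without make-up, output = threshold + overshoot/4 = -35 + 8 = -27 dBFS.
Gap to target: 4 dB.

4 dB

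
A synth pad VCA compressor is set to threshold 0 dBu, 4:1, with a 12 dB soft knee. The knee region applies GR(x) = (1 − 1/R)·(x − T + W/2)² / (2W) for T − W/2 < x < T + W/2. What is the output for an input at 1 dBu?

x − T + W/2 = 1 − 0 + 6 = 7.
GR = (1 − 1/4) × 7² / 24 = 0.75 × 49 / 24 = 1.53125 dB.
Output = 1 − 1.53125 = -0.53125 dBu.

-0.53125 dBu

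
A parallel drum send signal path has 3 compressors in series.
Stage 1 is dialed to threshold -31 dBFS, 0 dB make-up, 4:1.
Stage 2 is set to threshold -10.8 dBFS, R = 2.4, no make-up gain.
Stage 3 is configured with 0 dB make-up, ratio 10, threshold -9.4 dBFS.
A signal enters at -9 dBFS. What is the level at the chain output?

-25.5 dBFS

Stage 1: 22 dB above -31 dBFS, reduced 4:1 to 5.5 dB above → -25.5 dBFS.
Stage 2: -25.5 dBFS is at or below the -10.8 dBFS threshold — no compression; output -25.5 dBFS.
Stage 3: -25.5 dBFS is at or below the -9.4 dBFS threshold — no compression; output -25.5 dBFS.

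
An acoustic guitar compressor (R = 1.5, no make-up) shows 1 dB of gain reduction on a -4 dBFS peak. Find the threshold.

Input is 3 dB above T (since output overshoot × R = input overshoot: (-5 − T)·1.5 = -4 − T gives T = -7 dBFS).
Check: -7 + (-4 − (-7))/1.5 = -7 + 2 = -5 dBFS. ✓

-7 dBFS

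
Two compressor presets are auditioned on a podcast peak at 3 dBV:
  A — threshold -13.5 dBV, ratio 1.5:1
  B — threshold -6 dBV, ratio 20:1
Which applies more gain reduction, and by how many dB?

A: GR = 16.5 − 16.5/1.5 = 5.5 dB.
B: GR = 9 − 9/20 = 8.55 dB.
Difference: 3.05 dB in favour of B.

B, by 3.05 dB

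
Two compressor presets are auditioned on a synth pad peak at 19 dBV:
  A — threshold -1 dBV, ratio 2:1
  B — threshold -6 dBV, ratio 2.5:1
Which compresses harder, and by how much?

B, by 5 dB

A: GR = 20 − 20/2 = 10 dB.
B: GR = 25 − 25/2.5 = 15 dB.
B applies 5 dB more gain reduction.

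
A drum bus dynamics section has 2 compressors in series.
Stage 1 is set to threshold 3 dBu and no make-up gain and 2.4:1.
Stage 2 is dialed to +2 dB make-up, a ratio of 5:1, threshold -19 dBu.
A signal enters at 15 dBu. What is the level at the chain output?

-11.6 dBu

Stage 1: overshoot 12 dB → 12/2.4 = 5 dB → 8 dBu.
Stage 2: 27 dB above -19 dBu, reduced 5:1 to 5.4 dB above → -13.6 dBu; +2 dB make-up → -11.6 dBu.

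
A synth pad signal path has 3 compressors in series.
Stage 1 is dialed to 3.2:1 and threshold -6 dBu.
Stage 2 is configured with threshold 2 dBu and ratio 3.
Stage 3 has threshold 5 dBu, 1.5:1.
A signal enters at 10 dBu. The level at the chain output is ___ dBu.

-1 dBu

Stage 1: 16 dB above -6 dBu, reduced 3.2:1 to 5 dB above → -1 dBu.
Stage 2: below threshold (-1 ≤ 2); passes unchanged; output -1 dBu.
Stage 3: -1 dBu ≤ 5 dBu, so stage 3 doesn't engage; output -1 dBu.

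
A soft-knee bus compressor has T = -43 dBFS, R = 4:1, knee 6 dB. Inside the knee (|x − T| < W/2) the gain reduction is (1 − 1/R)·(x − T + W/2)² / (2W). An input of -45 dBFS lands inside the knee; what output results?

-45.0625 dBFS

x − T + W/2 = -45 − (-43) + 3 = 1.
GR = (1 − 1/4) × 1² / 12 = 0.75 × 1 / 12 = 0.0625 dB.
Output = -45 − 0.0625 = -45.0625 dBFS.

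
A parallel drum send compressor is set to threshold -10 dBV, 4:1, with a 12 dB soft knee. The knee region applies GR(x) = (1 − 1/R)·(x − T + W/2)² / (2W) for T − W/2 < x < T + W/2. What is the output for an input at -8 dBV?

x − T + W/2 = -8 − (-10) + 6 = 8.
GR = (1 − 1/4) × 8² / 24 = 0.75 × 64 / 24 = 2 dB.
Output = -8 − 2 = -10 dBV.

-10 dBV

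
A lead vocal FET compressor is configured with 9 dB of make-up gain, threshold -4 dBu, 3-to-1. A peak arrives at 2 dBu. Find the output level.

7 dBu

The input is 6 dB above the -4 dBu threshold.
At 3:1 the overshoot is divided by 3, leaving 2 dB above threshold.
Output = -4 + 2 = -2 dBu; make-up adds 9 dB, giving 7 dBu.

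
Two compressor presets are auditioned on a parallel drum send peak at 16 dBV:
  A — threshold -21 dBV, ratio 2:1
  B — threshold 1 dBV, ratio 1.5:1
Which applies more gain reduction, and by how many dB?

A, by 13.5 dB

A: 37 dB over, compressed to 18.5 dB over, so 18.5 dB of GR.
B: 15 dB over, compressed to 10 dB over, so 5 dB of GR.
Difference: 13.5 dB in favour of A.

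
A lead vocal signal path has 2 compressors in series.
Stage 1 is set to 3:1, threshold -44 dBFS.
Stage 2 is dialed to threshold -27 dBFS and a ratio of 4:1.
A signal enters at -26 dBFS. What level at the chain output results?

-38 dBFS

Stage 1: -26 dBFS is 18 dB over -44 dBFS; at 3:1 that becomes 6 dB over, giving -38 dBFS.
Stage 2: -38 dBFS is at or below the -27 dBFS threshold — no compression; output -38 dBFS.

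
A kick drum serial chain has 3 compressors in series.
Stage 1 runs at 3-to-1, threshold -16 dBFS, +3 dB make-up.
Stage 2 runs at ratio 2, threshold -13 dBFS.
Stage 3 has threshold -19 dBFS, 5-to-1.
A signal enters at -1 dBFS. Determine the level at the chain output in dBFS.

Stage 1: 15 dB above -16 dBFS, reduced 3:1 to 5 dB above → -11 dBFS; +3 dB make-up → -8 dBFS.
Stage 2: 5 dB above -13 dBFS, reduced 2:1 to 2.5 dB above → -10.5 dBFS.
Stage 3: overshoot 8.5 dB → 8.5/5 = 1.7 dB → -17.3 dBFS.

-17.3 dBFS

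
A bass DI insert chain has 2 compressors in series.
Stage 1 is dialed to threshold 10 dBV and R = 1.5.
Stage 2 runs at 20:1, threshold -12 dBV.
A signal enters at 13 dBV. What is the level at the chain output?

Stage 1: 13 dBV is 3 dB over 10 dBV; at 1.5:1 that becomes 2 dB over, giving 12 dBV.
Stage 2: overshoot 24 dB → 24/20 = 1.2 dB → -10.8 dBV.

-10.8 dBV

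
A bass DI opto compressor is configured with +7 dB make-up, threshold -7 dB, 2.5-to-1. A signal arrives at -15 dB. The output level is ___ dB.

-8 dB

-15 dB is 8 dB below the -7 dB threshold, so no gain reduction is applied.
Make-up gain adds 7 dB: -15 + 7 = -8 dB.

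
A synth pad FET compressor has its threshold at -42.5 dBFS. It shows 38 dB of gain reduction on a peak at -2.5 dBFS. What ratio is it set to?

Input overshoot = -2.5 − (-42.5) = 40 dB.
Output overshoot = 40 − 38 = 2 dB.
Ratio = input overshoot / output overshoot = 40 / 2 = 20.

20:1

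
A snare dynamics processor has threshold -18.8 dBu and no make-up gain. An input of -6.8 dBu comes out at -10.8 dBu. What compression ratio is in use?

Input overshoot = -6.8 − (-18.8) = 12 dB; output overshoot = -10.8 − (-18.8) = 8 dB.
Ratio = 12 / 8 = 1.5.

1.5:1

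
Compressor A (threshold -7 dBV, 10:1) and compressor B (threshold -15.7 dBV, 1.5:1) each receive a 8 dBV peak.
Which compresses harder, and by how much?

A: overshoot 15 dB → output overshoot 1.5 dB → GR 13.5 dB.
B: overshoot 23.7 dB → output overshoot 15.8 dB → GR 7.9 dB.
A reduces 5.6 dB more.

A, by 5.6 dB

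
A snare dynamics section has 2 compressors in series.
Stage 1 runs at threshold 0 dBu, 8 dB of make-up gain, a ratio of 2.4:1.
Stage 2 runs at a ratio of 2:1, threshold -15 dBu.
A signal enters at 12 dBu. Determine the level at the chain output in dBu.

Stage 1: overshoot 12 dB → 12/2.4 = 5 dB → 5 dBu; +8 dB make-up → 13 dBu.
Stage 2: overshoot 28 dB → 28/2 = 14 dB → -1 dBu.

-1 dBu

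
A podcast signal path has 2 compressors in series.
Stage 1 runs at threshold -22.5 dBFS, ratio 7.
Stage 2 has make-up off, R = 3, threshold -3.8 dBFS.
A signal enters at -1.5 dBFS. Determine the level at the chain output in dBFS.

-19.5 dBFS

Stage 1: overshoot 21 dB → 21/7 = 3 dB → -19.5 dBFS.
Stage 2: below threshold (-19.5 ≤ -3.8); passes unchanged; output -19.5 dBFS.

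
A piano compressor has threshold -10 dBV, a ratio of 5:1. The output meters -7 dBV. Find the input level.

Post-compression overshoot = -7 − (-10) = 3 dB.
Undo the ratio: input overshoot = 3 × 5 = 15 dB, giving input = 5 dBV.

5 dBV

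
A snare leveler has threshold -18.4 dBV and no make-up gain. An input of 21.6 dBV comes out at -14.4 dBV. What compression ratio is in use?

Input overshoot = 21.6 − (-18.4) = 40 dB; output overshoot = -14.4 − (-18.4) = 4 dB.
Ratio = 40 / 4 = 10.

10:1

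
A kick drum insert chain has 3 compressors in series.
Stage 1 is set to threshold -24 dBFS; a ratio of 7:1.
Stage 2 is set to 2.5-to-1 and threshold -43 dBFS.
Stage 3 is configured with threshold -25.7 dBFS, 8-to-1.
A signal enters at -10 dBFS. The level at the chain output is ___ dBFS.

Stage 1: 14 dB above -24 dBFS, reduced 7:1 to 2 dB above → -22 dBFS.
Stage 2: -22 dBFS is 21 dB over -43 dBFS; at 2.5:1 that becomes 8.4 dB over, giving -34.6 dBFS.
Stage 3: -34.6 dBFS ≤ -25.7 dBFS, so stage 3 doesn't engage; output -34.6 dBFS.

-34.6 dBFS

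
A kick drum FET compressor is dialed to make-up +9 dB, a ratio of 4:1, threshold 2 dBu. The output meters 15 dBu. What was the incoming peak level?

Remove make-up: 15 − 9 = 6 dBu.
That's 4 dB above the 2 dBu threshold.
Undo the ratio: input overshoot = 4 × 4 = 16 dB, giving input = 18 dBu.

18 dBu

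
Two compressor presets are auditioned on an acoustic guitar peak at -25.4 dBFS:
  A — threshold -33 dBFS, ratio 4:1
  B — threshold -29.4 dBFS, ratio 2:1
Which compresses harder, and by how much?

A: overshoot 7.6 dB → output overshoot 1.9 dB → GR 5.7 dB.
B: overshoot 4 dB → output overshoot 2 dB → GR 2 dB.
A reduces 3.7 dB more.

A, by 3.7 dB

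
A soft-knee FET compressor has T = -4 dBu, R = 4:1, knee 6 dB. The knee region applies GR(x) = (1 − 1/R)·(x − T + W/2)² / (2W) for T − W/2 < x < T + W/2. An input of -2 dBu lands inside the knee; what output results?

-3.5625 dBu

x − T + W/2 = -2 − (-4) + 3 = 5.
GR = (1 − 1/4) × 5² / 12 = 0.75 × 25 / 12 = 1.5625 dB.
Output = -2 − 1.5625 = -3.5625 dBu.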